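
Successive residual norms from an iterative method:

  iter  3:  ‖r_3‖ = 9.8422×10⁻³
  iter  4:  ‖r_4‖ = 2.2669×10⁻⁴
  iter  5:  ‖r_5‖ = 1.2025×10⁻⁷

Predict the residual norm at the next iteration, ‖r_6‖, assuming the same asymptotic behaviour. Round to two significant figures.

3.4e-14

First estimate the order: p ≈ ln(‖r_5‖/‖r_4‖) / ln(‖r_4‖/‖r_3‖) = ln(1.2025×10⁻⁷/2.2669×10⁻⁴)/ln(2.2669×10⁻⁴/9.8422×10⁻³) = ln(0.00053046)/ln(0.0230325) ≈ 2.0000.
Then ‖r_6‖ ≈ ‖r_5‖·(‖r_5‖/‖r_4‖)^p = 1.2025×10⁻⁷·(0.00053046)^2.0000 = 1.2025×10⁻⁷·2.81388e-07 ≈ 3.384e-14.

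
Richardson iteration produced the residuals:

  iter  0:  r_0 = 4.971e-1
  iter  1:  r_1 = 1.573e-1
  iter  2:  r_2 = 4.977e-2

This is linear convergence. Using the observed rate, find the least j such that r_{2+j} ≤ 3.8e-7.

Rate ρ ≈ r_2/r_1 = 4.977e-2/1.573e-1 = 0.3164.
After j more steps, r_{2+j} ≈ 4.977e-2·ρ^j; need ρ^j ≤ 3.8e-7/4.977e-2 = 7.63512e-06.
j ≥ ln(7.63512e-06)/ln(0.3164) = -11.7828/-1.15075 = 10.239.
So 11 more iterations are needed.

11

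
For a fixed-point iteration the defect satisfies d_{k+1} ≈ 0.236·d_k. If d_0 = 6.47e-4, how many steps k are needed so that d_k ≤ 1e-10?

11

After k steps, d_k ≈ 6.47e-4·0.236^k.
Need 0.236^k ≤ 1e-10/6.47e-4 = 1.5456e-07.
k ≥ ln(1.5456e-07)/ln(0.236) = -15.6827/-1.44392 = 10.861.
Smallest integer k = 11.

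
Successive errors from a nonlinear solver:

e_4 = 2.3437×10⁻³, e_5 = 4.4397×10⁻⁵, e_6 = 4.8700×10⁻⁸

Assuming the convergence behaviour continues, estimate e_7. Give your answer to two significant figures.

4.0e-13

First estimate the order: p ≈ ln(e_6/e_5) / ln(e_5/e_4) = ln(4.8700×10⁻⁸/4.4397×10⁻⁵)/ln(4.4397×10⁻⁵/2.3437×10⁻³) = ln(0.00109692)/ln(0.0189431) ≈ 1.7183.
Then e_7 ≈ e_6·(e_6/e_5)^p = 4.8700×10⁻⁸·(0.00109692)^1.7183 = 4.8700×10⁻⁸·8.20602e-06 ≈ 3.996e-13.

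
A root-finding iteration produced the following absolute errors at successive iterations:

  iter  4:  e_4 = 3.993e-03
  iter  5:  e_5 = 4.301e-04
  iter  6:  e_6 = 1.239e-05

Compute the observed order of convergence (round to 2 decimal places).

p ≈ ln(e_6/e_5) / ln(e_5/e_4)
  = ln(1.239e-05/4.301e-04) / ln(4.301e-04/3.993e-03)
  = ln(0.0288073) / ln(0.107713)
  = -3.54713 / -2.22828 ≈ 1.59187

1.59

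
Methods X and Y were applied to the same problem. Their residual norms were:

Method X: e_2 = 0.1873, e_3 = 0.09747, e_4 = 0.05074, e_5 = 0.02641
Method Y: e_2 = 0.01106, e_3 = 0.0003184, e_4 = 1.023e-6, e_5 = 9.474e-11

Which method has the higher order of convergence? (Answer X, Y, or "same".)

Method X: p ≈ ln(0.02641/0.05074)/ln(0.05074/0.09747) ≈ 1.00.
Method Y: p ≈ ln(9.474e-11/1.023e-6)/ln(1.023e-6/0.0003184) ≈ 1.62.
Method Y has the higher order (≈1.6 vs ≈1.0).

Y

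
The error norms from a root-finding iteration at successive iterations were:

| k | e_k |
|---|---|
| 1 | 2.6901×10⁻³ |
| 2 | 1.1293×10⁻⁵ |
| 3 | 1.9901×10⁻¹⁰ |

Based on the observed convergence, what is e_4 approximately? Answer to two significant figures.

6.2e-20

First estimate the order: p ≈ ln(e_3/e_2) / ln(e_2/e_1) = ln(1.9901×10⁻¹⁰/1.1293×10⁻⁵)/ln(1.1293×10⁻⁵/2.6901×10⁻³) = ln(1.76224e-05)/ln(0.00419799) ≈ 2.0000.
Then e_4 ≈ e_3·(e_3/e_2)^p = 1.9901×10⁻¹⁰·(1.76224e-05)^2.0000 = 1.9901×10⁻¹⁰·3.10549e-10 ≈ 6.18e-20.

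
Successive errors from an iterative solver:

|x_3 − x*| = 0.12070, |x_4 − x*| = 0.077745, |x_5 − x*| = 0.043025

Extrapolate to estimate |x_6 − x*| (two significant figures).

First estimate the order: p ≈ ln(|x_5 − x*|/|x_4 − x*|) / ln(|x_4 − x*|/|x_3 − x*|) = ln(0.043025/0.077745)/ln(0.077745/0.12070) = ln(0.553412)/ln(0.644118) ≈ 1.3451.
Then |x_6 − x*| ≈ |x_5 − x*|·(|x_5 − x*|/|x_4 − x*|)^p = 0.043025·(0.553412)^1.3451 = 0.043025·0.451206 ≈ 0.01941.

1.9e-2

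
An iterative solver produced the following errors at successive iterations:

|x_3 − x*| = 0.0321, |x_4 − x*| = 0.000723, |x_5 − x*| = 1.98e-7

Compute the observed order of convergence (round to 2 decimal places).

2.16

p ≈ ln(|x_5 − x*|/|x_4 − x*|) / ln(|x_4 − x*|/|x_3 − x*|)
  = ln(1.98e-7/0.000723) / ln(0.000723/0.0321)
  = ln(0.000273859) / ln(0.0225234)
  = -8.20290 / -3.79320 ≈ 2.16253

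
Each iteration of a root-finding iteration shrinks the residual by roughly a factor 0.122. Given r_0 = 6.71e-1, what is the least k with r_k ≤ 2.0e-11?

12

After k steps, r_k ≈ 6.71e-1·0.122^k.
Need 0.122^k ≤ 2.0e-11/6.71e-1 = 2.98063e-11.
k ≥ ln(2.98063e-11)/ln(0.122) = -24.2363/-2.10373 = 11.521.
Smallest integer k = 12.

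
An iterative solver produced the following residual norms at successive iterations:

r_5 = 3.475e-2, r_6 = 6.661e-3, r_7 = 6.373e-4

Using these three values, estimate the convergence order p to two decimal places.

1.42

p ≈ ln(r_7/r_6) / ln(r_6/r_5)
  = ln(6.373e-4/6.661e-3) / ln(6.661e-3/3.475e-2)
  = ln(0.0956763) / ln(0.191683)
  = -2.34678 / -1.65191 ≈ 1.42065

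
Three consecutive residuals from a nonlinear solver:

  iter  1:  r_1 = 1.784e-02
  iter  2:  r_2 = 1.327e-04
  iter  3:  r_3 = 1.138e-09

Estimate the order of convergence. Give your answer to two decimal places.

p ≈ ln(r_3/r_2) / ln(r_2/r_1)
  = ln(1.138e-09/1.327e-04) / ln(1.327e-04/1.784e-02)
  = ln(8.57573e-06) / ln(0.00743834)
  = -11.66657 / -4.90111 ≈ 2.38039

2.38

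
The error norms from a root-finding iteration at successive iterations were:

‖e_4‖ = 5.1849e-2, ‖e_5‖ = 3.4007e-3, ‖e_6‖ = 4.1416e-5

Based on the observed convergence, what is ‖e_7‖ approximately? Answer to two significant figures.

First estimate the order: p ≈ ln(‖e_6‖/‖e_5‖) / ln(‖e_5‖/‖e_4‖) = ln(4.1416e-5/3.4007e-3)/ln(3.4007e-3/5.1849e-2) = ln(0.0121787)/ln(0.0655885) ≈ 1.6180.
Then ‖e_7‖ ≈ ‖e_6‖·(‖e_6‖/‖e_5‖)^p = 4.1416e-5·(0.0121787)^1.6180 = 4.1416e-5·0.000798918 ≈ 3.309e-08.

3.3e-8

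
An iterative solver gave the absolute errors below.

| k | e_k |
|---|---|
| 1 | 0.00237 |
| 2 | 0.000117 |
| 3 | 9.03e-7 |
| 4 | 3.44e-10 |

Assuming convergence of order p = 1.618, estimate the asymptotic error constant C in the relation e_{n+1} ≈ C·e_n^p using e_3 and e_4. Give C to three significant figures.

C ≈ e_4 / e_3^1.618
  = 3.44e-10 / (9.03e-7)^1.618
  = 3.44e-10 / 1.66074e-10 ≈ 2.0714

2.07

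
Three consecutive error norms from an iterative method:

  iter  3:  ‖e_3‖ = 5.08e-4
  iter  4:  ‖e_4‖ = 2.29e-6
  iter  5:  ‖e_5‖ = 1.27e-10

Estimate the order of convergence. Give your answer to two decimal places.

1.81

p ≈ ln(‖e_5‖/‖e_4‖) / ln(‖e_4‖/‖e_3‖)
  = ln(1.27e-10/2.29e-6) / ln(2.29e-6/5.08e-4)
  = ln(5.54585e-05) / ln(0.00450787)
  = -9.79988 / -5.40193 ≈ 1.81414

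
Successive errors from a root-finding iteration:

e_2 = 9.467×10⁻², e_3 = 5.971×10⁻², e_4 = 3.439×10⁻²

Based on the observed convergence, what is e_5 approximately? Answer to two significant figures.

First estimate the order: p ≈ ln(e_4/e_3) / ln(e_3/e_2) = ln(3.439×10⁻²/5.971×10⁻²)/ln(5.971×10⁻²/9.467×10⁻²) = ln(0.57595)/ln(0.630717) ≈ 1.1971.
Then e_5 ≈ e_4·(e_4/e_3)^p = 3.439×10⁻²·(0.57595)^1.1971 = 3.439×10⁻²·0.516603 ≈ 0.01777.

1.8e-2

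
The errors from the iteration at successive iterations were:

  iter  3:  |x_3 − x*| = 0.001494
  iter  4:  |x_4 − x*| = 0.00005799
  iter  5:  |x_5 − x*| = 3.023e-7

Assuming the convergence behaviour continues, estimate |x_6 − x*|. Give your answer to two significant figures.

First estimate the order: p ≈ ln(|x_5 − x*|/|x_4 − x*|) / ln(|x_4 − x*|/|x_3 − x*|) = ln(3.023e-7/0.00005799)/ln(0.00005799/0.001494) = ln(0.00521297)/ln(0.0388153) ≈ 1.6179.
Then |x_6 − x*| ≈ |x_5 − x*|·(|x_5 − x*|/|x_4 − x*|)^p = 3.023e-7·(0.00521297)^1.6179 = 3.023e-7·0.000202522 ≈ 6.122e-11.

6.1e-11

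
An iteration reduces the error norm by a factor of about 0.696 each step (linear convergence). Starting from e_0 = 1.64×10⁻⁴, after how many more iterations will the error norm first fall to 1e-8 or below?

After k steps, e_k ≈ 1.64×10⁻⁴·0.696^k.
Need 0.696^k ≤ 1e-8/1.64×10⁻⁴ = 6.09756e-05.
k ≥ ln(6.09756e-05)/ln(0.696) = -9.7050/-0.36241 = 26.779.
Smallest integer k = 27.

27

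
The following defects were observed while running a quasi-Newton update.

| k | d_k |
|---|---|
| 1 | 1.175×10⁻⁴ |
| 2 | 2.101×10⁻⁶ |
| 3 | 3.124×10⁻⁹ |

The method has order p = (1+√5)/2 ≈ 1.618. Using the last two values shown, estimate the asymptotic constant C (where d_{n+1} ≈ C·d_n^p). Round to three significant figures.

4.80

C ≈ d_3 / d_2^1.618
  = 3.124×10⁻⁹ / (2.101×10⁻⁶)^1.618
  = 3.124×10⁻⁹ / 6.51156e-10 ≈ 4.7976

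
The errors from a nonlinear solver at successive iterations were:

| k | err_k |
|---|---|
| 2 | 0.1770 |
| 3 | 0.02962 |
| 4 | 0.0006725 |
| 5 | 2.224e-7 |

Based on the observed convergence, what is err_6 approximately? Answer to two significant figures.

First estimate the order: p ≈ ln(err_5/err_4) / ln(err_4/err_3) = ln(2.224e-7/0.0006725)/ln(0.0006725/0.02962) = ln(0.000330706)/ln(0.0227043) ≈ 2.1173.
Then err_6 ≈ err_5·(err_5/err_4)^p = 2.224e-7·(0.000330706)^2.1173 = 2.224e-7·4.27184e-08 ≈ 9.501e-15.

9.5e-15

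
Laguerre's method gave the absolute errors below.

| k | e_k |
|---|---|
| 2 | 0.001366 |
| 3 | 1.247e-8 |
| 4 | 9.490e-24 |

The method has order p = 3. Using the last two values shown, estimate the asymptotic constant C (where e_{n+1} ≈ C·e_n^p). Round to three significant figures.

4.89

C ≈ e_4 / e_3^3
  = 9.490e-24 / (1.247e-8)^3
  = 9.490e-24 / 1.9391e-24 ≈ 4.894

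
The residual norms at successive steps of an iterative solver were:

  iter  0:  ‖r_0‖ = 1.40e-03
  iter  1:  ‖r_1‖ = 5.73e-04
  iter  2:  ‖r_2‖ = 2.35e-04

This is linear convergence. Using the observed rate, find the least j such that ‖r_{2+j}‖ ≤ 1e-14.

Rate ρ ≈ ‖r_2‖/‖r_1‖ = 2.35e-04/5.73e-04 = 0.4101.
After j more steps, ‖r_{2+j}‖ ≈ 2.35e-04·ρ^j; need ρ^j ≤ 1e-14/2.35e-04 = 4.25532e-11.
j ≥ ln(4.25532e-11)/ln(0.4101) = -23.8803/-0.89135 = 26.791.
So 27 more iterations are needed.

27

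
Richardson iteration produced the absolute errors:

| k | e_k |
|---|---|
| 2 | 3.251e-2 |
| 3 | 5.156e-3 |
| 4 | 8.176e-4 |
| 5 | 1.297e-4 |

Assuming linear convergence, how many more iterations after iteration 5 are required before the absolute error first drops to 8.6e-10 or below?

7

Rate ρ ≈ e_5/e_4 = 1.297e-4/8.176e-4 = 0.1586.
After j more steps, e_{5+j} ≈ 1.297e-4·ρ^j; need ρ^j ≤ 8.6e-10/1.297e-4 = 6.63069e-06.
j ≥ ln(6.63069e-06)/ln(0.1586) = -11.9238/-1.84137 = 6.476.
So 7 more iterations are needed.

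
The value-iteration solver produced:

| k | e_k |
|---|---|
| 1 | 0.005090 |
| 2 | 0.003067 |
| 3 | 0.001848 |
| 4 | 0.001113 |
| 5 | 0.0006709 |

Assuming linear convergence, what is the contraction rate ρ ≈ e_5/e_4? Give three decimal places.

0.603

ρ ≈ e_5/e_4 = 0.0006709/0.001113 = 0.60279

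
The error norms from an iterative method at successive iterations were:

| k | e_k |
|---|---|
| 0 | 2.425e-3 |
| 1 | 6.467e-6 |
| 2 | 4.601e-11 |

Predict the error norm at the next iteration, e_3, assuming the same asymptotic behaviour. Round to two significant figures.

First estimate the order: p ≈ ln(e_2/e_1) / ln(e_1/e_0) = ln(4.601e-11/6.467e-6)/ln(6.467e-6/2.425e-3) = ln(7.11458e-06)/ln(0.0026668) ≈ 1.9999.
Then e_3 ≈ e_2·(e_2/e_1)^p = 4.601e-11·(7.11458e-06)^1.9999 = 4.601e-11·5.06773e-11 ≈ 2.332e-21.

2.3e-21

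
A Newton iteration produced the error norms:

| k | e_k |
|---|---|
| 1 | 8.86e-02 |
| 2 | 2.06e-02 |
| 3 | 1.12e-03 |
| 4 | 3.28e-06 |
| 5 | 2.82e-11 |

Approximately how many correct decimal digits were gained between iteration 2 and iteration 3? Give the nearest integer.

1

Digits gained ≈ log₁₀(e_2/e_3) = log₁₀(2.06e-02/1.12e-03) = log₁₀(18.3929) ≈ 1.265.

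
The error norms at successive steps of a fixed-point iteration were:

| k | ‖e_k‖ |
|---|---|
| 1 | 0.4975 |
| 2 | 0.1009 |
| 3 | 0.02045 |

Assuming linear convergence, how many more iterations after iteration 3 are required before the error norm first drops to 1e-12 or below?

15

Rate ρ ≈ ‖e_3‖/‖e_2‖ = 0.02045/0.1009 = 0.2027.
After j more steps, ‖e_{3+j}‖ ≈ 0.02045·ρ^j; need ρ^j ≤ 1e-12/0.02045 = 4.88998e-11.
j ≥ ln(4.88998e-11)/ln(0.2027) = -23.7412/-1.59603 = 14.875.
So 15 more iterations are needed.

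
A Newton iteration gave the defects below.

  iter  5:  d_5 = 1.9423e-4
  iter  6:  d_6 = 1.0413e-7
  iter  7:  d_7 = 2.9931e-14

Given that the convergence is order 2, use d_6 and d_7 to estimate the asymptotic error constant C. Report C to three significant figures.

2.76

C ≈ d_7 / d_6^2
  = 2.9931e-14 / (1.0413e-7)^2
  = 2.9931e-14 / 1.08431e-14 ≈ 2.7604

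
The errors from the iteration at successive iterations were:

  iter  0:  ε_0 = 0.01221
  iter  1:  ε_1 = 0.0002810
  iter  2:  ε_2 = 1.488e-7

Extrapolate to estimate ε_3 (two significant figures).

First estimate the order: p ≈ ln(ε_2/ε_1) / ln(ε_1/ε_0) = ln(1.488e-7/0.0002810)/ln(0.0002810/0.01221) = ln(0.000529537)/ln(0.0230139) ≈ 2.0001.
Then ε_3 ≈ ε_2·(ε_2/ε_1)^p = 1.488e-7·(0.000529537)^2.0001 = 1.488e-7·2.80198e-07 ≈ 4.169e-14.

4.2e-14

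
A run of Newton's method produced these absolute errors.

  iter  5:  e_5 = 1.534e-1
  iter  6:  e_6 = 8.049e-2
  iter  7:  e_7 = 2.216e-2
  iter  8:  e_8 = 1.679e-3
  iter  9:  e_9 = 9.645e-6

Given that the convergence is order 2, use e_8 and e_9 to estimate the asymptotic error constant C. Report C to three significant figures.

C ≈ e_9 / e_8^2
  = 9.645e-6 / (1.679e-3)^2
  = 9.645e-6 / 2.81904e-06 ≈ 3.4214

3.42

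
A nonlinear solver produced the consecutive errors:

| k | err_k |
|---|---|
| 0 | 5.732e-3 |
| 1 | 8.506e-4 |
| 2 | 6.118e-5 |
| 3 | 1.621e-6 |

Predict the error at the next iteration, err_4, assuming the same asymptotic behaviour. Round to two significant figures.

First estimate the order: p ≈ ln(err_3/err_2) / ln(err_2/err_1) = ln(1.621e-6/6.118e-5)/ln(6.118e-5/8.506e-4) = ln(0.0264956)/ln(0.0719257) ≈ 1.3794.
Then err_4 ≈ err_3·(err_3/err_2)^p = 1.621e-6·(0.0264956)^1.3794 = 1.621e-6·0.0066823 ≈ 1.083e-08.

1.1e-8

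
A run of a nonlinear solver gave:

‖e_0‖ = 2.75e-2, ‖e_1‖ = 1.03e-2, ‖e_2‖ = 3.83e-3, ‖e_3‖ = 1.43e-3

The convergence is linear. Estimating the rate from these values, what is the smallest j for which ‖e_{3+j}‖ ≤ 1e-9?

15

Rate ρ ≈ ‖e_3‖/‖e_2‖ = 1.43e-3/3.83e-3 = 0.3734.
After j more steps, ‖e_{3+j}‖ ≈ 1.43e-3·ρ^j; need ρ^j ≤ 1e-9/1.43e-3 = 6.99301e-07.
j ≥ ln(6.99301e-07)/ln(0.3734) = -14.1732/-0.98511 = 14.387.
So 15 more iterations are needed.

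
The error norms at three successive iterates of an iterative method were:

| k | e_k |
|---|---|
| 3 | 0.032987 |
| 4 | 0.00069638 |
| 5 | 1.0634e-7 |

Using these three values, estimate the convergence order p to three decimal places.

p ≈ ln(e_5/e_4) / ln(e_4/e_3)
  = ln(1.0634e-7/0.00069638) / ln(0.00069638/0.032987)
  = ln(0.000152704) / ln(0.0211107)
  = -8.787009 / -3.857975 ≈ 2.277622

2.278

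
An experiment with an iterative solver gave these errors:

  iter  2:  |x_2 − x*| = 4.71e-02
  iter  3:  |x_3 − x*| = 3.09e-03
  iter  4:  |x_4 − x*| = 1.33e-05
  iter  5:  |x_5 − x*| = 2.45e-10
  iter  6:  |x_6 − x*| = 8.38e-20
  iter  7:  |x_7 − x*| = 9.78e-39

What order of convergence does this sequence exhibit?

Consecutive ratios: |x_7 − x*|/|x_6 − x*| = 9.78e-39/8.38e-20 = 1.16706e-19, |x_6 − x*|/|x_5 − x*| = 8.38e-20/2.45e-10 = 3.42041e-10.
p ≈ ln(1.16706e-19)/ln(3.42041e-10) = -43.5946/-21.7961 ≈ 2.00.
So the convergence is quadratic (order 2).

2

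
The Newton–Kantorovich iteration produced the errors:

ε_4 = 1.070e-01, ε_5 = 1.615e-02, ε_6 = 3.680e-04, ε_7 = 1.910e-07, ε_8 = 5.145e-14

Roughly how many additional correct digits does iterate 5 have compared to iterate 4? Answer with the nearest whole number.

1

Digits gained ≈ log₁₀(ε_4/ε_5) = log₁₀(1.070e-01/1.615e-02) = log₁₀(6.62539) ≈ 0.821.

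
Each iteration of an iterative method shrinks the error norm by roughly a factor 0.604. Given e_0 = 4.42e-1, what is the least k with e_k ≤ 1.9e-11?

After k steps, e_k ≈ 4.42e-1·0.604^k.
Need 0.604^k ≤ 1.9e-11/4.42e-1 = 4.29864e-11.
k ≥ ln(4.29864e-11)/ln(0.604) = -23.8701/-0.50418 = 47.344.
Smallest integer k = 48.

48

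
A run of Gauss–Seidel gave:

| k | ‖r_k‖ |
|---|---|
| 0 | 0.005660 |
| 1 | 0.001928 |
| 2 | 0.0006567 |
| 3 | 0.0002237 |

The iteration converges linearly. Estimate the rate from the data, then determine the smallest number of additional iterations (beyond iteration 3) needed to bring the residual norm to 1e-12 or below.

Rate ρ ≈ ‖r_3‖/‖r_2‖ = 0.0002237/0.0006567 = 0.3406.
After j more steps, ‖r_{3+j}‖ ≈ 0.0002237·ρ^j; need ρ^j ≤ 1e-12/0.0002237 = 4.47027e-09.
j ≥ ln(4.47027e-09)/ln(0.3406) = -19.2258/-1.07705 = 17.850.
So 18 more iterations are needed.

18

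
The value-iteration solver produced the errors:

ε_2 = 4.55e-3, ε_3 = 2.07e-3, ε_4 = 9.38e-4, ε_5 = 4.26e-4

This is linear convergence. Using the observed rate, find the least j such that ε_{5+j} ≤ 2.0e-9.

16

Rate ρ ≈ ε_5/ε_4 = 4.26e-4/9.38e-4 = 0.4542.
After j more steps, ε_{5+j} ≈ 4.26e-4·ρ^j; need ρ^j ≤ 2.0e-9/4.26e-4 = 4.69484e-06.
j ≥ ln(4.69484e-06)/ln(0.4542) = -12.2690/-0.78922 = 15.546.
So 16 more iterations are needed.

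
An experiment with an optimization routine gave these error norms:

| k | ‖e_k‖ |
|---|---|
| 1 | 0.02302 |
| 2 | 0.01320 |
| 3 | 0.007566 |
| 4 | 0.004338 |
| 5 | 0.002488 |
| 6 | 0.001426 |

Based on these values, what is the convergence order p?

1

Consecutive ratios: ‖e_6‖/‖e_5‖ = 0.001426/0.002488 = 0.573151, ‖e_5‖/‖e_4‖ = 0.002488/0.004338 = 0.573536.
p ≈ ln(0.573151)/ln(0.573536) = -0.5566/-0.5559 ≈ 1.00.
So the convergence is linear (order 1).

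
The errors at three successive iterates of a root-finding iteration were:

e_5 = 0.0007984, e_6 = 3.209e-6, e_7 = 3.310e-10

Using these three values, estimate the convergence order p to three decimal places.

p ≈ ln(e_7/e_6) / ln(e_6/e_5)
  = ln(3.310e-10/3.209e-6) / ln(3.209e-6/0.0007984)
  = ln(0.000103147) / ln(0.00401929)
  = -9.179355 / -5.516650 ≈ 1.663936

1.664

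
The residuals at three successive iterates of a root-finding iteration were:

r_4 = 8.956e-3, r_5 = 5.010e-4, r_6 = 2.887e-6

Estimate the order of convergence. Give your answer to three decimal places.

1.788

p ≈ ln(r_6/r_5) / ln(r_5/r_4)
  = ln(2.887e-6/5.010e-4) / ln(5.010e-4/8.956e-3)
  = ln(0.00576248) / ln(0.0559402)
  = -5.156387 / -2.883472 ≈ 1.788256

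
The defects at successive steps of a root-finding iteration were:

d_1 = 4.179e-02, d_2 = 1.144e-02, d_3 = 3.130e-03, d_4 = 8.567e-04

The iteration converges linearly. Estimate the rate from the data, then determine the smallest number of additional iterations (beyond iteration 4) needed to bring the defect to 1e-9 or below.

Rate ρ ≈ d_4/d_3 = 8.567e-04/3.130e-03 = 0.2737.
After j more steps, d_{4+j} ≈ 8.567e-04·ρ^j; need ρ^j ≤ 1e-9/8.567e-04 = 1.16727e-06.
j ≥ ln(1.16727e-06)/ln(0.2737) = -13.6608/-1.29572 = 10.543.
So 11 more iterations are needed.

11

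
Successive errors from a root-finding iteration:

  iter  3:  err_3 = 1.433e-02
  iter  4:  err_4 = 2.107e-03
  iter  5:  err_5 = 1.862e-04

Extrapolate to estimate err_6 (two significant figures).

First estimate the order: p ≈ ln(err_5/err_4) / ln(err_4/err_3) = ln(1.862e-04/2.107e-03)/ln(2.107e-03/1.433e-02) = ln(0.0883721)/ln(0.147034) ≈ 1.2656.
Then err_6 ≈ err_5·(err_5/err_4)^p = 1.862e-04·(0.0883721)^1.2656 = 1.862e-04·0.0463934 ≈ 8.638e-06.

8.6e-6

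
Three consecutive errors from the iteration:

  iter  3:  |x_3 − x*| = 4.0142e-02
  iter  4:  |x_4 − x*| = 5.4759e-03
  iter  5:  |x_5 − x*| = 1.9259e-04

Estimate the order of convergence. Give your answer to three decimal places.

1.680

p ≈ ln(|x_5 − x*|/|x_4 − x*|) / ln(|x_4 − x*|/|x_3 − x*|)
  = ln(1.9259e-04/5.4759e-03) / ln(5.4759e-03/4.0142e-02)
  = ln(0.0351705) / ln(0.136413)
  = -3.347548 / -1.992068 ≈ 1.680439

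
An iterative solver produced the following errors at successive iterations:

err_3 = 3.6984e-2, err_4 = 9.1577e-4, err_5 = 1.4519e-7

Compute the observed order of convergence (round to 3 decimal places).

p ≈ ln(err_5/err_4) / ln(err_4/err_3)
  = ln(1.4519e-7/9.1577e-4) / ln(9.1577e-4/3.6984e-2)
  = ln(0.000158544) / ln(0.0247612)
  = -8.749478 / -3.698477 ≈ 2.365698

2.366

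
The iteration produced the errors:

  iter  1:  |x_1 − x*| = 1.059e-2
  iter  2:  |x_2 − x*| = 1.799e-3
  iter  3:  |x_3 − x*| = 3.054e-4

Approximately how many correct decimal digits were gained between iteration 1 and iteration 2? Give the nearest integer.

1

Digits gained ≈ log₁₀(|x_1 − x*|/|x_2 − x*|) = log₁₀(1.059e-2/1.799e-3) = log₁₀(5.8866) ≈ 0.770.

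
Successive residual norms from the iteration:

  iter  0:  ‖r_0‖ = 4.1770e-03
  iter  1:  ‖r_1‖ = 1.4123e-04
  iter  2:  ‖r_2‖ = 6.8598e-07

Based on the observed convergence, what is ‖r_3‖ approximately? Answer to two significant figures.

1.6e-10

First estimate the order: p ≈ ln(‖r_2‖/‖r_1‖) / ln(‖r_1‖/‖r_0‖) = ln(6.8598e-07/1.4123e-04)/ln(1.4123e-04/4.1770e-03) = ln(0.00485718)/ln(0.0338113) ≈ 1.5729.
Then ‖r_3‖ ≈ ‖r_2‖·(‖r_2‖/‖r_1‖)^p = 6.8598e-07·(0.00485718)^1.5729 = 6.8598e-07·0.000229569 ≈ 1.575e-10.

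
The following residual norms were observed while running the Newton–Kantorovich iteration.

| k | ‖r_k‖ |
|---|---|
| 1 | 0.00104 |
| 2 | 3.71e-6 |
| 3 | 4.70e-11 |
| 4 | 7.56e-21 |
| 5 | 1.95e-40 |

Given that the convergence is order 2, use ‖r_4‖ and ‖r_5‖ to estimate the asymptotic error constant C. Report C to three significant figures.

C ≈ ‖r_5‖ / ‖r_4‖^2
  = 1.95e-40 / (7.56e-21)^2
  = 1.95e-40 / 5.71536e-41 ≈ 3.4119

3.41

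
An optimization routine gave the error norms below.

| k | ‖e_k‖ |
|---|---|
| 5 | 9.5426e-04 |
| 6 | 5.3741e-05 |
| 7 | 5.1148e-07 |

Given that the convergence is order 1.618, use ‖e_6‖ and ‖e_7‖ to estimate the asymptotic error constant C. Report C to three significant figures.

C ≈ ‖e_7‖ / ‖e_6‖^1.618
  = 5.1148e-07 / (5.3741e-05)^1.618
  = 5.1148e-07 / 1.23491e-07 ≈ 4.1418

4.14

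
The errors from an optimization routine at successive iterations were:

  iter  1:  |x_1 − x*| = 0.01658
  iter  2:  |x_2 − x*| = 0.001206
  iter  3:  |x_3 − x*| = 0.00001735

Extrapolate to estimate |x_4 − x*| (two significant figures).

First estimate the order: p ≈ ln(|x_3 − x*|/|x_2 − x*|) / ln(|x_2 − x*|/|x_1 − x*|) = ln(0.00001735/0.001206)/ln(0.001206/0.01658) = ln(0.0143864)/ln(0.0727382) ≈ 1.6183.
Then |x_4 − x*| ≈ |x_3 − x*|·(|x_3 − x*|/|x_2 − x*|)^p = 0.00001735·(0.0143864)^1.6183 = 0.00001735·0.00104475 ≈ 1.813e-08.

1.8e-8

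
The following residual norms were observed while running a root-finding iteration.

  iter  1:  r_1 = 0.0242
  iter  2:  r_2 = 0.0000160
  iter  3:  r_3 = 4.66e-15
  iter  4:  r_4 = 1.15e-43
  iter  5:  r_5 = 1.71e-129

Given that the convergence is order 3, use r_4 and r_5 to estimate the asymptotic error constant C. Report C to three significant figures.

C ≈ r_5 / r_4^3
  = 1.71e-129 / (1.15e-43)^3
  = 1.71e-129 / 1.52087e-129 ≈ 1.1244

1.12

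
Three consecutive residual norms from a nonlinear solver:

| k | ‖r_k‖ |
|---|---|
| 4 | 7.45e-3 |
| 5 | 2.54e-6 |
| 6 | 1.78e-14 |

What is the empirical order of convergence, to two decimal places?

p ≈ ln(‖r_6‖/‖r_5‖) / ln(‖r_5‖/‖r_4‖)
  = ln(1.78e-14/2.54e-6) / ln(2.54e-6/7.45e-3)
  = ln(7.00787e-09) / ln(0.00034094)
  = -18.77623 / -7.98380 ≈ 2.35179

2.35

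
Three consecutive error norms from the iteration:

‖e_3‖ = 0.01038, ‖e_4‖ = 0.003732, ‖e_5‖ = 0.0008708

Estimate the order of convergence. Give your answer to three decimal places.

p ≈ ln(‖e_5‖/‖e_4‖) / ln(‖e_4‖/‖e_3‖)
  = ln(0.0008708/0.003732) / ln(0.003732/0.01038)
  = ln(0.233333) / ln(0.359538)
  = -1.455289 / -1.022935 ≈ 1.422660

1.423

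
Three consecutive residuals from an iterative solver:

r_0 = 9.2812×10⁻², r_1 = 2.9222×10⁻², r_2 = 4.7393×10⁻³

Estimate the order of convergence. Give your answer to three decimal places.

p ≈ ln(r_2/r_1) / ln(r_1/r_0)
  = ln(4.7393×10⁻³/2.9222×10⁻²) / ln(2.9222×10⁻²/9.2812×10⁻²)
  = ln(0.162183) / ln(0.314852)
  = -1.819030 / -1.155653 ≈ 1.574028

1.574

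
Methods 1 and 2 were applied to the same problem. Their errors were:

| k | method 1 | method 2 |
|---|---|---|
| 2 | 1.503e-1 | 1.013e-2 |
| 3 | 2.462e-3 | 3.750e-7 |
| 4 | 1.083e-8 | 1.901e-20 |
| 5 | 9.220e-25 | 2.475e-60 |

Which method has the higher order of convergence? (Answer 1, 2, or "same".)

same

Method 1: p ≈ ln(9.220e-25/1.083e-8)/ln(1.083e-8/2.462e-3) ≈ 3.00.
Method 2: p ≈ ln(2.475e-60/1.901e-20)/ln(1.901e-20/3.750e-7) ≈ 3.00.
Both orders ≈ 3.0 — effectively the same.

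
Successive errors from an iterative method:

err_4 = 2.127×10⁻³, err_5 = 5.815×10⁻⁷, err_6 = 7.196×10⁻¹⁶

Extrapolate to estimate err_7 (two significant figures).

3.9e-38

First estimate the order: p ≈ ln(err_6/err_5) / ln(err_5/err_4) = ln(7.196×10⁻¹⁶/5.815×10⁻⁷)/ln(5.815×10⁻⁷/2.127×10⁻³) = ln(1.23749e-09)/ln(0.00027339) ≈ 2.4998.
Then err_7 ≈ err_6·(err_6/err_5)^p = 7.196×10⁻¹⁶·(1.23749e-09)^2.4998 = 7.196×10⁻¹⁶·5.40923e-23 ≈ 3.892e-38.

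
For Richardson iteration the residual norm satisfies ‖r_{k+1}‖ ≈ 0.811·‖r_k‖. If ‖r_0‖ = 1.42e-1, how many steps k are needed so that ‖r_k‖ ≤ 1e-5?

After k steps, ‖r_k‖ ≈ 1.42e-1·0.811^k.
Need 0.811^k ≤ 1e-5/1.42e-1 = 7.04225e-05.
k ≥ ln(7.04225e-05)/ln(0.811) = -9.5610/-0.20949 = 45.639.
Smallest integer k = 46.

46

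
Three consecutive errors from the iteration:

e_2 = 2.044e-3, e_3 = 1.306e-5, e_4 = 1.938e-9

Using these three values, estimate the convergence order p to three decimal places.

p ≈ ln(e_4/e_3) / ln(e_3/e_2)
  = ln(1.938e-9/1.306e-5) / ln(1.306e-5/2.044e-3)
  = ln(0.000148392) / ln(0.00638943)
  = -8.815653 / -5.053110 ≈ 1.744599

1.745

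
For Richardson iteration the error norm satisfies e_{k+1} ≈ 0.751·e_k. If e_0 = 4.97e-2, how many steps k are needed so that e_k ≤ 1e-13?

95

After k steps, e_k ≈ 4.97e-2·0.751^k.
Need 0.751^k ≤ 1e-13/4.97e-2 = 2.01207e-12.
k ≥ ln(2.01207e-12)/ln(0.751) = -26.9319/-0.28635 = 94.052.
Smallest integer k = 95.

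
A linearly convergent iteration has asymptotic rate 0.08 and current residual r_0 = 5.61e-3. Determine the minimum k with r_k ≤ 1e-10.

8

After k steps, r_k ≈ 5.61e-3·0.08^k.
Need 0.08^k ≤ 1e-10/5.61e-3 = 1.78253e-08.
k ≥ ln(1.78253e-08)/ln(0.08) = -17.8426/-2.52573 = 7.064.
Smallest integer k = 8.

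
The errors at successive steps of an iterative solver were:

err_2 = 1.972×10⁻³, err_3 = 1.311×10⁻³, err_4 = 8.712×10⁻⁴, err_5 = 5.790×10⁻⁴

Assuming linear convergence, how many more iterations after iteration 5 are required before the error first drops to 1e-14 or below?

61

Rate ρ ≈ err_5/err_4 = 5.790×10⁻⁴/8.712×10⁻⁴ = 0.6646.
After j more steps, err_{5+j} ≈ 5.790×10⁻⁴·ρ^j; need ρ^j ≤ 1e-14/5.790×10⁻⁴ = 1.72712e-11.
j ≥ ln(1.72712e-11)/ln(0.6646) = -24.7820/-0.40857 = 60.655.
So 61 more iterations are needed.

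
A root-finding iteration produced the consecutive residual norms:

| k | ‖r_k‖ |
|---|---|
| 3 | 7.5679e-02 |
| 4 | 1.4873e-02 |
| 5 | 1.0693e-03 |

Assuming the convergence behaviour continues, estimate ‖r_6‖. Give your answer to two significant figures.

First estimate the order: p ≈ ln(‖r_5‖/‖r_4‖) / ln(‖r_4‖/‖r_3‖) = ln(1.0693e-03/1.4873e-02)/ln(1.4873e-02/7.5679e-02) = ln(0.0718954)/ln(0.196527) ≈ 1.6181.
Then ‖r_6‖ ≈ ‖r_5‖·(‖r_5‖/‖r_4‖)^p = 1.0693e-03·(0.0718954)^1.6181 = 1.0693e-03·0.0141263 ≈ 1.511e-05.

1.5e-5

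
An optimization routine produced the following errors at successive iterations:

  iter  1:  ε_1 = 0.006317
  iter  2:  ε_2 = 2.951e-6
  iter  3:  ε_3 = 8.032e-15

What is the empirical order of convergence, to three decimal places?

2.572

p ≈ ln(ε_3/ε_2) / ln(ε_2/ε_1)
  = ln(8.032e-15/2.951e-6) / ln(2.951e-6/0.006317)
  = ln(2.72179e-09) / ln(0.000467152)
  = -19.721976 / -7.668856 ≈ 2.571697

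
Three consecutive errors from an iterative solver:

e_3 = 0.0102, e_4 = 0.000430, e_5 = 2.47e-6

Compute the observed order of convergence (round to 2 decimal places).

1.63

p ≈ ln(e_5/e_4) / ln(e_4/e_3)
  = ln(2.47e-6/0.000430) / ln(0.000430/0.0102)
  = ln(0.00574419) / ln(0.0421569)
  = -5.15957 / -3.16636 ≈ 1.62950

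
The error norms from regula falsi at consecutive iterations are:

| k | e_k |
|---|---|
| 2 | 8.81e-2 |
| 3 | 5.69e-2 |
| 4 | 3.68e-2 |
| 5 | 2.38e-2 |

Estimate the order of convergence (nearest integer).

Consecutive ratios: e_5/e_4 = 2.38e-2/3.68e-2 = 0.646739, e_4/e_3 = 3.68e-2/5.69e-2 = 0.646749.
p ≈ ln(0.646739)/ln(0.646749) = -0.4358/-0.4358 ≈ 1.00.
So the convergence is linear (order 1).

1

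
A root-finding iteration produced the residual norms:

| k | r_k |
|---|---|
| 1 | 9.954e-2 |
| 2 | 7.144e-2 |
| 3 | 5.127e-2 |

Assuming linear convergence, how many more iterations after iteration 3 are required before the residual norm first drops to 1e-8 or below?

47

Rate ρ ≈ r_3/r_2 = 5.127e-2/7.144e-2 = 0.7177.
After j more steps, r_{3+j} ≈ 5.127e-2·ρ^j; need ρ^j ≤ 1e-8/5.127e-2 = 1.95046e-07.
j ≥ ln(1.95046e-07)/ln(0.7177) = -15.4500/-0.33170 = 46.578.
So 47 more iterations are needed.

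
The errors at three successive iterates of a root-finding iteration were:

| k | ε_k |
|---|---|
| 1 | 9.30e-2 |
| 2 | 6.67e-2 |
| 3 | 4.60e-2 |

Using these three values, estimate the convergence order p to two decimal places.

1.12

p ≈ ln(ε_3/ε_2) / ln(ε_2/ε_1)
  = ln(4.60e-2/6.67e-2) / ln(6.67e-2/9.30e-2)
  = ln(0.689655) / ln(0.717204)
  = -0.37156 / -0.33239 ≈ 1.11784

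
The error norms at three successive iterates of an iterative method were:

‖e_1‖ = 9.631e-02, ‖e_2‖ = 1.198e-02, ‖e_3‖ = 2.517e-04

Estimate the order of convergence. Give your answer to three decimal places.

p ≈ ln(‖e_3‖/‖e_2‖) / ln(‖e_2‖/‖e_1‖)
  = ln(2.517e-04/1.198e-02) / ln(1.198e-02/9.631e-02)
  = ln(0.02101) / ln(0.12439)
  = -3.862757 / -2.084333 ≈ 1.853234

1.853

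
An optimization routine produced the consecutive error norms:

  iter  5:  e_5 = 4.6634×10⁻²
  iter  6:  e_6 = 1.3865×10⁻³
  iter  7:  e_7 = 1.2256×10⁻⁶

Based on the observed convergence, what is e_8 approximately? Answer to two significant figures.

9.6e-13

First estimate the order: p ≈ ln(e_7/e_6) / ln(e_6/e_5) = ln(1.2256×10⁻⁶/1.3865×10⁻³)/ln(1.3865×10⁻³/4.6634×10⁻²) = ln(0.000883952)/ln(0.0297315) ≈ 2.0000.
Then e_8 ≈ e_7·(e_7/e_6)^p = 1.2256×10⁻⁶·(0.000883952)^2.0000 = 1.2256×10⁻⁶·7.81371e-07 ≈ 9.576e-13.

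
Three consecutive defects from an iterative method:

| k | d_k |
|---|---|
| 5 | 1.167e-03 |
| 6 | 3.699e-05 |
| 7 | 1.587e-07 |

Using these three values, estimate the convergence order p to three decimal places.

1.579

p ≈ ln(d_7/d_6) / ln(d_6/d_5)
  = ln(1.587e-07/3.699e-05) / ln(3.699e-05/1.167e-03)
  = ln(0.00429035) / ln(0.0316967)
  = -5.451387 / -3.451543 ≈ 1.579406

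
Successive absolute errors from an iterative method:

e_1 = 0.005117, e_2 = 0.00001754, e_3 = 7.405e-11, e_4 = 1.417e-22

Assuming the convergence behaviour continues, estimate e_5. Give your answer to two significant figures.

4.0e-48

First estimate the order: p ≈ ln(e_4/e_3) / ln(e_3/e_2) = ln(1.417e-22/7.405e-11)/ln(7.405e-11/0.00001754) = ln(1.91357e-12)/ln(4.22178e-06) ≈ 2.1803.
Then e_5 ≈ e_4·(e_4/e_3)^p = 1.417e-22·(1.91357e-12)^2.1803 = 1.417e-22·2.82426e-26 ≈ 4.002e-48.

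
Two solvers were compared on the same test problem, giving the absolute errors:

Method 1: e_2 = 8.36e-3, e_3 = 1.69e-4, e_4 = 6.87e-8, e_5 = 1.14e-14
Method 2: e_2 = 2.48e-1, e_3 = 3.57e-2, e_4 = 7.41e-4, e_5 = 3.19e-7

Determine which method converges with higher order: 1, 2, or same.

same

Method 1: p ≈ ln(1.14e-14/6.87e-8)/ln(6.87e-8/1.69e-4) ≈ 2.00.
Method 2: p ≈ ln(3.19e-7/7.41e-4)/ln(7.41e-4/3.57e-2) ≈ 2.00.
Both orders ≈ 2.0 — effectively the same.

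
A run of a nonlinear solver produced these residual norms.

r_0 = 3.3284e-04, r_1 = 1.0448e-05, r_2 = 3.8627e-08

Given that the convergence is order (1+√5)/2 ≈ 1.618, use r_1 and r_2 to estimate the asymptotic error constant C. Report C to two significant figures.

4.4

C ≈ r_2 / r_1^1.618
  = 3.8627e-08 / (1.0448e-05)^1.618
  = 3.8627e-08 / 8.72561e-09 ≈ 4.4269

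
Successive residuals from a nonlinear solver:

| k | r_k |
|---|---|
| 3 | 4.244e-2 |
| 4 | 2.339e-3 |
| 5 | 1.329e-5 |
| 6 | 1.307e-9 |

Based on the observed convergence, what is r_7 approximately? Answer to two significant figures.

9.2e-17

First estimate the order: p ≈ ln(r_6/r_5) / ln(r_5/r_4) = ln(1.307e-9/1.329e-5)/ln(1.329e-5/2.339e-3) = ln(9.83446e-05)/ln(0.00568192) ≈ 1.7846.
Then r_7 ≈ r_6·(r_6/r_5)^p = 1.307e-9·(9.83446e-05)^1.7846 = 1.307e-9·7.05769e-08 ≈ 9.224e-17.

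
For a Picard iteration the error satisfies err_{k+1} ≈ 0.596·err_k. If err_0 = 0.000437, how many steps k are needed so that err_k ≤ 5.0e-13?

40

After k steps, err_k ≈ 0.000437·0.596^k.
Need 0.596^k ≤ 5.0e-13/0.000437 = 1.14416e-09.
k ≥ ln(1.14416e-09)/ln(0.596) = -20.5886/-0.51751 = 39.784.
Smallest integer k = 40.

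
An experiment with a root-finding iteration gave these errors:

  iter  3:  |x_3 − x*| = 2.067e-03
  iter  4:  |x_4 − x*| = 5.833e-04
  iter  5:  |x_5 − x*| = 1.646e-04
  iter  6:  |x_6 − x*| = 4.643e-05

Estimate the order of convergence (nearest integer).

1

Consecutive ratios: |x_6 − x*|/|x_5 − x*| = 4.643e-05/1.646e-04 = 0.282078, |x_5 − x*|/|x_4 − x*| = 1.646e-04/5.833e-04 = 0.282188.
p ≈ ln(0.282078)/ln(0.282188) = -1.2656/-1.2652 ≈ 1.00.
So the convergence is linear (order 1).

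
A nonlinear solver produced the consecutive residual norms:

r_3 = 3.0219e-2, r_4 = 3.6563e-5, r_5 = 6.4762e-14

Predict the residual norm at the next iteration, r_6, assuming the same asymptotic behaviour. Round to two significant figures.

First estimate the order: p ≈ ln(r_5/r_4) / ln(r_4/r_3) = ln(6.4762e-14/3.6563e-5)/ln(3.6563e-5/3.0219e-2) = ln(1.77124e-09)/ln(0.00120993) ≈ 3.0000.
Then r_6 ≈ r_5·(r_5/r_4)^p = 6.4762e-14·(1.77124e-09)^3.0000 = 6.4762e-14·5.5569e-27 ≈ 3.599e-40.

3.6e-40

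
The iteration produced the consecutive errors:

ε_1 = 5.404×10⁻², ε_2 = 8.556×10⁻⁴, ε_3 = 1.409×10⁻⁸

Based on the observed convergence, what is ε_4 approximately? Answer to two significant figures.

First estimate the order: p ≈ ln(ε_3/ε_2) / ln(ε_2/ε_1) = ln(1.409×10⁻⁸/8.556×10⁻⁴)/ln(8.556×10⁻⁴/5.404×10⁻²) = ln(1.6468e-05)/ln(0.0158327) ≈ 2.6568.
Then ε_4 ≈ ε_3·(ε_3/ε_2)^p = 1.409×10⁻⁸·(1.6468e-05)^2.6568 = 1.409×10⁻⁸·1.95691e-13 ≈ 2.757e-21.

2.8e-21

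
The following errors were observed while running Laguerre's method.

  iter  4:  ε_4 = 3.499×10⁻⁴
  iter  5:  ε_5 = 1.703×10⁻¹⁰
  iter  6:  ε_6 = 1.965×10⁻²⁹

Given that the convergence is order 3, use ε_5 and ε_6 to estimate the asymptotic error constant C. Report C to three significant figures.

3.98

C ≈ ε_6 / ε_5^3
  = 1.965×10⁻²⁹ / (1.703×10⁻¹⁰)^3
  = 1.965×10⁻²⁹ / 4.93906e-30 ≈ 3.9785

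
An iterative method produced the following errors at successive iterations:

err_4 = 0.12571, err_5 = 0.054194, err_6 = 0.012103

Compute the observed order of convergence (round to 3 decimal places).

1.782

p ≈ ln(err_6/err_5) / ln(err_5/err_4)
  = ln(0.012103/0.054194) / ln(0.054194/0.12571)
  = ln(0.223327) / ln(0.431103)
  = -1.499118 / -0.841408 ≈ 1.781678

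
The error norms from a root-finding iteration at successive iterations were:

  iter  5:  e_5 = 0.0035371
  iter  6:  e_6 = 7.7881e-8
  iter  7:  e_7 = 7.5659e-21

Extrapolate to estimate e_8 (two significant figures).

First estimate the order: p ≈ ln(e_7/e_6) / ln(e_6/e_5) = ln(7.5659e-21/7.7881e-8)/ln(7.7881e-8/0.0035371) = ln(9.71469e-14)/ln(2.20183e-05) ≈ 2.7941.
Then e_8 ≈ e_7·(e_7/e_6)^p = 7.5659e-21·(9.71469e-14)^2.7941 = 7.5659e-21·4.38102e-37 ≈ 3.315e-57.

3.3e-57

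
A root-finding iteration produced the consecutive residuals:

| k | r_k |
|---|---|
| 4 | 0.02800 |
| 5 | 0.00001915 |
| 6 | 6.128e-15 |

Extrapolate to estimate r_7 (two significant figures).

2.0e-43

First estimate the order: p ≈ ln(r_6/r_5) / ln(r_5/r_4) = ln(6.128e-15/0.00001915)/ln(0.00001915/0.02800) = ln(3.2e-10)/ln(0.000683929) ≈ 3.0000.
Then r_7 ≈ r_6·(r_6/r_5)^p = 6.128e-15·(3.2e-10)^3.0000 = 6.128e-15·3.2768e-29 ≈ 2.008e-43.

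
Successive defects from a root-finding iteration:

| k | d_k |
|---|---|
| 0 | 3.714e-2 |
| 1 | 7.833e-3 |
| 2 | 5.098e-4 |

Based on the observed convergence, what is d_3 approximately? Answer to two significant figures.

4.2e-6

First estimate the order: p ≈ ln(d_2/d_1) / ln(d_1/d_0) = ln(5.098e-4/7.833e-3)/ln(7.833e-3/3.714e-2) = ln(0.0650836)/ln(0.210905) ≈ 1.7554.
Then d_3 ≈ d_2·(d_2/d_1)^p = 5.098e-4·(0.0650836)^1.7554 = 5.098e-4·0.00826358 ≈ 4.213e-06.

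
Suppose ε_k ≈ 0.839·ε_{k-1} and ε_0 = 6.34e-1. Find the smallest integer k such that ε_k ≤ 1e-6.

After k steps, ε_k ≈ 6.34e-1·0.839^k.
Need 0.839^k ≤ 1e-6/6.34e-1 = 1.57729e-06.
k ≥ ln(1.57729e-06)/ln(0.839) = -13.3598/-0.17554 = 76.107.
Smallest integer k = 77.

77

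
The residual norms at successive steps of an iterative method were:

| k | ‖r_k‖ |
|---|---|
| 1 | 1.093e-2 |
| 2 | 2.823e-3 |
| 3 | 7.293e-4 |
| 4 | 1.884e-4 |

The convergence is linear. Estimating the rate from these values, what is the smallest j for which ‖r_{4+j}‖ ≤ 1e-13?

Rate ρ ≈ ‖r_4‖/‖r_3‖ = 1.884e-4/7.293e-4 = 0.2583.
After j more steps, ‖r_{4+j}‖ ≈ 1.884e-4·ρ^j; need ρ^j ≤ 1e-13/1.884e-4 = 5.30786e-10.
j ≥ ln(5.30786e-10)/ln(0.2583) = -21.3567/-1.35363 = 15.777.
So 16 more iterations are needed.

16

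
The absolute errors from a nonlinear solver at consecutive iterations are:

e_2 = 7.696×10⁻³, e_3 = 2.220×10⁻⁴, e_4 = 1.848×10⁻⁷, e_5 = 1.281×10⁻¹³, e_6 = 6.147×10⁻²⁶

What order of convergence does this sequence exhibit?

2

Consecutive ratios: e_6/e_5 = 6.147×10⁻²⁶/1.281×10⁻¹³ = 4.79859e-13, e_5/e_4 = 1.281×10⁻¹³/1.848×10⁻⁷ = 6.93182e-07.
p ≈ ln(4.79859e-13)/ln(6.93182e-07) = -28.3653/-14.1820 ≈ 2.00.
So the convergence is quadratic (order 2).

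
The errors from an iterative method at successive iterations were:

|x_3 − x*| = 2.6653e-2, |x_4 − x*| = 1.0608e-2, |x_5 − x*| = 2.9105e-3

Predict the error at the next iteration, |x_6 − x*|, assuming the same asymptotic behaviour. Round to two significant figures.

First estimate the order: p ≈ ln(|x_5 − x*|/|x_4 − x*|) / ln(|x_4 − x*|/|x_3 − x*|) = ln(2.9105e-3/1.0608e-2)/ln(1.0608e-2/2.6653e-2) = ln(0.274368)/ln(0.398004) ≈ 1.4038.
Then |x_6 − x*| ≈ |x_5 − x*|·(|x_5 − x*|/|x_4 − x*|)^p = 2.9105e-3·(0.274368)^1.4038 = 2.9105e-3·0.162754 ≈ 0.0004737.

4.7e-4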